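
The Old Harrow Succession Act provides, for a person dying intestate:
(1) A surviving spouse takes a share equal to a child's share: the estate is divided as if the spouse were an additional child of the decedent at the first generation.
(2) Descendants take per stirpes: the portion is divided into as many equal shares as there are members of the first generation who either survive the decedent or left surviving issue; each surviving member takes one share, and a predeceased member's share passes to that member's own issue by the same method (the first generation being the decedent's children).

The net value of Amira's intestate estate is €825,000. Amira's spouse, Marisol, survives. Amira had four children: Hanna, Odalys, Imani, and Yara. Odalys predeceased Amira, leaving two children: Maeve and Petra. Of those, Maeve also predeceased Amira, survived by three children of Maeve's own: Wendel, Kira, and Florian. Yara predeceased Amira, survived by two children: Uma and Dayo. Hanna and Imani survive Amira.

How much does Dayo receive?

The spouse counts as an additional share at the children's level, so there are 5 primary shares of €165,000. Marisol takes one such share (€165,000).
The children's combined portion (€660,000) is divided into 4 shares of €165,000: Hanna and Imani each take €165,000; Odalys's €165,000 share passes to Odalys's issue; Yara's €165,000 share passes to Yara's issue.
Odalys's share (€165,000) is divided into 2 shares of €82,500: Petra takes €82,500; Maeve's €82,500 share passes to Maeve's issue.
Maeve's share (€82,500) is divided into 3 shares of €27,500: Wendel, Kira, and Florian each take €27,500.
Yara's share (€165,000) is divided into 2 shares of €82,500: Uma and Dayo each take €82,500.

Dayo receives €82,500.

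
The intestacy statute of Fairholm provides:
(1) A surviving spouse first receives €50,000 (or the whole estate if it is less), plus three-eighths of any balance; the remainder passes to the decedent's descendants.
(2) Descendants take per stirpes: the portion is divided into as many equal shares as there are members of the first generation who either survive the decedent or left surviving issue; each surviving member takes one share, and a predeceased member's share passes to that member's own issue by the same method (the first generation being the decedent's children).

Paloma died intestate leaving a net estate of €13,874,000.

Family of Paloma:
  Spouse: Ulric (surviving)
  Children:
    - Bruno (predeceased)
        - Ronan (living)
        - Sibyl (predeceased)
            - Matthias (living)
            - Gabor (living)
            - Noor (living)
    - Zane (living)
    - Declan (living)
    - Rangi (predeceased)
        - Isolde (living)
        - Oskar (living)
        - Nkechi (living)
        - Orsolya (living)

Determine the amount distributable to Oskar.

Oskar receives €540,000.

Ulric first takes €50,000, leaving a balance of €13,824,000. Ulric then takes three-eighths of the balance (€5,184,000), for a total of €5,234,000. The remaining €8,640,000 passes to the descendants.
The descendants' portion (€8,640,000) is divided into 4 shares of €2,160,000: Zane and Declan each take €2,160,000; Bruno's €2,160,000 share passes to Bruno's issue; Rangi's €2,160,000 share passes to Rangi's issue.
Bruno's share (€2,160,000) is divided into 2 shares of €1,080,000: Ronan takes €1,080,000; Sibyl's €1,080,000 share passes to Sibyl's issue.
Sibyl's share (€1,080,000) is divided into 3 shares of €360,000: Matthias, Gabor, and Noor each take €360,000.
Rangi's share (€2,160,000) is divided into 4 shares of €540,000: Isolde, Oskar, Nkechi, and Orsolya each take €540,000.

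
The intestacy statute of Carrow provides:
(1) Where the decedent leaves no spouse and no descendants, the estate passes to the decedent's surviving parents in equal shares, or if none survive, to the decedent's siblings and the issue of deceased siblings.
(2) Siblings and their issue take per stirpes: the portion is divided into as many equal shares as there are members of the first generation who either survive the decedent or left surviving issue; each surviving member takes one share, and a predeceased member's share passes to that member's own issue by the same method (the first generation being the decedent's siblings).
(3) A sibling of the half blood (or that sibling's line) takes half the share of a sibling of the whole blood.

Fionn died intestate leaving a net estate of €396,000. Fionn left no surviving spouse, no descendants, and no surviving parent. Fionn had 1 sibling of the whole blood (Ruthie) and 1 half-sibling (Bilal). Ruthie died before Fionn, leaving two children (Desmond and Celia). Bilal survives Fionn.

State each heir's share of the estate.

The entire €396,000 passes to the siblings and their issue.
Counting each half-blood sibling's line as half a unit, there are 3/2 units in €396,000, so one unit is €264,000. Whole-blood lines (Ruthie) take €264,000 each; half-blood lines (Bilal) take €132,000 each.
Ruthie's share (€264,000) is divided into 2 shares of €132,000: Desmond and Celia each take €132,000.

Desmond: €132,000; Celia: €132,000; Bilal: €132,000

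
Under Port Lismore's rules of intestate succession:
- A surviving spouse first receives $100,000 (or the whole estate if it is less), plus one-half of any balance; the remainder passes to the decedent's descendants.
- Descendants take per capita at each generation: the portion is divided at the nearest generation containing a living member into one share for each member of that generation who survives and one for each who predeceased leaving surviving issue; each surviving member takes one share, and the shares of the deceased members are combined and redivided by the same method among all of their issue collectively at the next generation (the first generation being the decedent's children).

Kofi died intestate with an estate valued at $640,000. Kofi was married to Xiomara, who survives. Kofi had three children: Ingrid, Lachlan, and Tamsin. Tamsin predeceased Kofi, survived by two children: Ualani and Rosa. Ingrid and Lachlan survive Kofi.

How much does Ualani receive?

Xiomara first takes $100,000, leaving a balance of $540,000. Xiomara then takes one-half of the balance ($270,000), for a total of $370,000. The remaining $270,000 passes to the descendants.
The descendants' portion ($270,000) is divided at the children's generation into 3 shares of $90,000. Ingrid and Lachlan each take $90,000. The remaining share for the deceased Tamsin ($90,000) is carried to the next generation.
That pool ($90,000) is divided at the grandchildren's generation equally among Ualani and Rosa: $45,000 each.

Ualani receives $45,000.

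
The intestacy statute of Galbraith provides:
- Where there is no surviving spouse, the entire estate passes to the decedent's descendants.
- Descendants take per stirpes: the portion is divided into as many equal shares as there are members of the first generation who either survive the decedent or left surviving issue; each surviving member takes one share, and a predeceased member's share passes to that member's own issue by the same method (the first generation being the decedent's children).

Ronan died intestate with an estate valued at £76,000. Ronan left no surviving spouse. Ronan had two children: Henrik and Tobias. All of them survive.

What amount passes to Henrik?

Henrik receives £38,000.

The entire £76,000 passes to the descendants.
That amount (£76,000) is divided into 2 shares of £38,000: Henrik and Tobias each take £38,000.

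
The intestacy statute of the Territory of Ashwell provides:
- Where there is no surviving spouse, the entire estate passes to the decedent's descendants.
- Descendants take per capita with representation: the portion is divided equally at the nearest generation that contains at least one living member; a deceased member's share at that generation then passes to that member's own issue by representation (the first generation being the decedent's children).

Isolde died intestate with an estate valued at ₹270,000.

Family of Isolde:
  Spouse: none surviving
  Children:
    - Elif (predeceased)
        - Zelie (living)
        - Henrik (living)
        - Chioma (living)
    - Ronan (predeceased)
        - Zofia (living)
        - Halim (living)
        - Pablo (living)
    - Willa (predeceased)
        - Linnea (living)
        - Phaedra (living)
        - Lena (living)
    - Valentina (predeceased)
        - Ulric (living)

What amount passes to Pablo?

Pablo receives ₹27,000.

The entire ₹270,000 passes to the descendants.
No child survives, so the initial division is made at the grandchildren's generation.
That amount (₹270,000) is divided into 10 shares of ₹27,000: Zelie, Henrik, Chioma, Zofia, Halim, Pablo, Linnea, Phaedra, Lena, and Ulric each take ₹27,000.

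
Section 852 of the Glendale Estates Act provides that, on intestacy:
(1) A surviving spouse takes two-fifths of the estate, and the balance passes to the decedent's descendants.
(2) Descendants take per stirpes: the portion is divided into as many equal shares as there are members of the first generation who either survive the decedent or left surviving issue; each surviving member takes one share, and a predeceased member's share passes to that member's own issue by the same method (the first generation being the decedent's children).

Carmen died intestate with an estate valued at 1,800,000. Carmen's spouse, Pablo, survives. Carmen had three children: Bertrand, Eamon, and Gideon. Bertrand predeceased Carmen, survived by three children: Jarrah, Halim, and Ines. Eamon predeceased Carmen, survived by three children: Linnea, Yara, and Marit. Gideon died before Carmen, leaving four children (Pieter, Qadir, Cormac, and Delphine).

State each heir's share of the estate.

Pablo: 720,000; Jarrah: 120,000; Halim: 120,000; Ines: 120,000; Linnea: 120,000; Yara: 120,000; Marit: 120,000; Pieter: 90,000; Qadir: 90,000; Cormac: 90,000; Delphine: 90,000

Pablo takes two-fifths of 1,800,000 = 720,000. The remaining 1,080,000 passes to the descendants.
The descendants' portion (1,080,000) is divided into 3 shares of 360,000: Bertrand's 360,000 share passes to Bertrand's issue; Eamon's 360,000 share passes to Eamon's issue; Gideon's 360,000 share passes to Gideon's issue.
Bertrand's share (360,000) is divided into 3 shares of 120,000: Jarrah, Halim, and Ines each take 120,000.
Eamon's share (360,000) is divided into 3 shares of 120,000: Linnea, Yara, and Marit each take 120,000.
Gideon's share (360,000) is divided into 4 shares of 90,000: Pieter, Qadir, Cormac, and Delphine each take 90,000.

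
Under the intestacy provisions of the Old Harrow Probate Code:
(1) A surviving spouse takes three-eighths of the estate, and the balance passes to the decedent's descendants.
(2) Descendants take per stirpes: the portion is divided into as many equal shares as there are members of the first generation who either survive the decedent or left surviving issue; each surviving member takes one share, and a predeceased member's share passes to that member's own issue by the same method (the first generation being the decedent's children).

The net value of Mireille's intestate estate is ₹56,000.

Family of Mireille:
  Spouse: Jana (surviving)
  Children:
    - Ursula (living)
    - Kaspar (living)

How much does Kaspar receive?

Kaspar receives ₹17,500.

Jana takes three-eighths of ₹56,000 = ₹21,000. The remaining ₹35,000 passes to the descendants.
The descendants' portion (₹35,000) is divided into 2 shares of ₹17,500: Ursula and Kaspar each take ₹17,500.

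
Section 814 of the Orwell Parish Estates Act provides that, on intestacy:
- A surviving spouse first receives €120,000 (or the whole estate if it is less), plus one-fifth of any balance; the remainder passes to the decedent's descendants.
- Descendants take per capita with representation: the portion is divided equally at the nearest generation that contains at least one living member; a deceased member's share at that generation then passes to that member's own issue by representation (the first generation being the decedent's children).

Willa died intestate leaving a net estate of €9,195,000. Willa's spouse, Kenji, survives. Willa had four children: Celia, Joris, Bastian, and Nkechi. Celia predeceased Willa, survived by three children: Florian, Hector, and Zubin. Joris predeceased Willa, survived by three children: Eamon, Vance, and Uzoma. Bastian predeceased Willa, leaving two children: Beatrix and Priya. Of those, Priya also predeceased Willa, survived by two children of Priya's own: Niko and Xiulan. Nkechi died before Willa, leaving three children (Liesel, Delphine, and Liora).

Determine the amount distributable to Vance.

Kenji first takes €120,000, leaving a balance of €9,075,000. Kenji then takes one-fifth of the balance (€1,815,000), for a total of €1,935,000. The remaining €7,260,000 passes to the descendants.
No child survives, so the initial division is made at the grandchildren's generation.
The descendants' portion (€7,260,000) is divided into 11 shares of €660,000: Florian, Hector, Zubin, Eamon, Vance, Uzoma, Beatrix, Liesel, Delphine, and Liora each take €660,000; Priya's €660,000 share passes to Priya's issue.
Priya's share (€660,000) is divided into 2 shares of €330,000: Niko and Xiulan each take €330,000.

Vance receives €660,000.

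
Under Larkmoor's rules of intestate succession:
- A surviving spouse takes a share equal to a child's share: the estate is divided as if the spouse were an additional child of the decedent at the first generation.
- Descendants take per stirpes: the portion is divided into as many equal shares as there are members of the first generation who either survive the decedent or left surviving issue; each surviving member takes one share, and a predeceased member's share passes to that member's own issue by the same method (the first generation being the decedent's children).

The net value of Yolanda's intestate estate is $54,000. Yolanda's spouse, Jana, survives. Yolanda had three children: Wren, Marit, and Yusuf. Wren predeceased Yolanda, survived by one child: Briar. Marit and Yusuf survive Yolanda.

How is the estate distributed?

Jana: $13,500; Briar: $13,500; Marit: $13,500; Yusuf: $13,500

The spouse counts as an additional share at the children's level, so there are 4 primary shares of $13,500. Jana takes one such share ($13,500).
The children's combined portion ($40,500) is divided into 3 shares of $13,500: Marit and Yusuf each take $13,500; Wren's $13,500 share passes to Wren's issue.
Wren's share ($13,500) passes entirely to Briar.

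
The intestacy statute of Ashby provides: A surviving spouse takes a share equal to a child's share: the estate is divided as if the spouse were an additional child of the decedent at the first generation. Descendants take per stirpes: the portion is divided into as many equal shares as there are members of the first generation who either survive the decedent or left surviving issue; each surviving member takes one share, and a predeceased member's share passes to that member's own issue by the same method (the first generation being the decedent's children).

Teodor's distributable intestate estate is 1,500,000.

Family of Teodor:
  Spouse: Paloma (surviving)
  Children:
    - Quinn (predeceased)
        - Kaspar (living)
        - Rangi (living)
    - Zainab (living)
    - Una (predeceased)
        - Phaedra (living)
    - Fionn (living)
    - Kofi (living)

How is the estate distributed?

Paloma: 250,000; Kaspar: 125,000; Rangi: 125,000; Zainab: 250,000; Phaedra: 250,000; Fionn: 250,000; Kofi: 250,000

The spouse counts as an additional share at the children's level, so there are 6 primary shares of 250,000. Paloma takes one such share (250,000).
The children's combined portion (1,250,000) is divided into 5 shares of 250,000: Zainab, Fionn, and Kofi each take 250,000; Quinn's 250,000 share passes to Quinn's issue; Una's 250,000 share passes to Una's issue.
Quinn's share (250,000) is divided into 2 shares of 125,000: Kaspar and Rangi each take 125,000.
Una's share (250,000) passes entirely to Phaedra.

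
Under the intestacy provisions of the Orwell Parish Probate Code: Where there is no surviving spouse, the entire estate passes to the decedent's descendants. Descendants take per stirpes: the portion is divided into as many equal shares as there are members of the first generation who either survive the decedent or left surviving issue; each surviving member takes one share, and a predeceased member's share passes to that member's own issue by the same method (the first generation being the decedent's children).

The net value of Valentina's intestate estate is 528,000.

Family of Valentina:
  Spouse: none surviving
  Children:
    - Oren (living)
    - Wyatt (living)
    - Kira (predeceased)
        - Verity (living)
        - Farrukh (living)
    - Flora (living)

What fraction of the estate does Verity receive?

The entire 528,000 passes to the descendants.
That amount (528,000) is divided into 4 shares of 132,000: Oren, Wyatt, and Flora each take 132,000; Kira's 132,000 share passes to Kira's issue.
Kira's share (132,000) is divided into 2 shares of 66,000: Verity and Farrukh each take 66,000.

Verity receives 1/8 of the estate.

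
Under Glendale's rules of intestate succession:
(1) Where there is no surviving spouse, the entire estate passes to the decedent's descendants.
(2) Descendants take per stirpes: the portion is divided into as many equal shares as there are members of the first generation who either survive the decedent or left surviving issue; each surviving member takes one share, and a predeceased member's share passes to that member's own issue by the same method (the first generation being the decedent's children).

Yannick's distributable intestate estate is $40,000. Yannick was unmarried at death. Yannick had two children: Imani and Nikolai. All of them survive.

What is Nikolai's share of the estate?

The entire $40,000 passes to the descendants.
That amount ($40,000) is divided into 2 shares of $20,000: Imani and Nikolai each take $20,000.

Nikolai receives $20,000.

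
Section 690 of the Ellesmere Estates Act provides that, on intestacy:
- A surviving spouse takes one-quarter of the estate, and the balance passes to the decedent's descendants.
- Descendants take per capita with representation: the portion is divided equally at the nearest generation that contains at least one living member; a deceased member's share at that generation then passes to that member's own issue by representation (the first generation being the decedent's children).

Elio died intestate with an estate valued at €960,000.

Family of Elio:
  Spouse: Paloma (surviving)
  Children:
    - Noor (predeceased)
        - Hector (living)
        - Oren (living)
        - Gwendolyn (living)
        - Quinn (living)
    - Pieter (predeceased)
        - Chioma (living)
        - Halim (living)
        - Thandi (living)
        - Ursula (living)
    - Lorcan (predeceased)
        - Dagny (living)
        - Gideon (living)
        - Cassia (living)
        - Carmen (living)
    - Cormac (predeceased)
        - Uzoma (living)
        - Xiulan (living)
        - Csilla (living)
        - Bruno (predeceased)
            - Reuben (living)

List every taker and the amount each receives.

Paloma: €240,000; Hector: €45,000; Oren: €45,000; Gwendolyn: €45,000; Quinn: €45,000; Chioma: €45,000; Halim: €45,000; Thandi: €45,000; Ursula: €45,000; Dagny: €45,000; Gideon: €45,000; Cassia: €45,000; Carmen: €45,000; Uzoma: €45,000; Xiulan: €45,000; Csilla: €45,000; Reuben: €45,000

Paloma takes one-quarter of €960,000 = €240,000. The remaining €720,000 passes to the descendants.
No child survives, so the initial division is made at the grandchildren's generation.
The descendants' portion (€720,000) is divided into 16 shares of €45,000: Hector, Oren, Gwendolyn, Quinn, Chioma, Halim, Thandi, Ursula, Dagny, Gideon, Cassia, Carmen, Uzoma, Xiulan, and Csilla each take €45,000; Bruno's €45,000 share passes to Bruno's issue.
Bruno's share (€45,000) passes entirely to Reuben.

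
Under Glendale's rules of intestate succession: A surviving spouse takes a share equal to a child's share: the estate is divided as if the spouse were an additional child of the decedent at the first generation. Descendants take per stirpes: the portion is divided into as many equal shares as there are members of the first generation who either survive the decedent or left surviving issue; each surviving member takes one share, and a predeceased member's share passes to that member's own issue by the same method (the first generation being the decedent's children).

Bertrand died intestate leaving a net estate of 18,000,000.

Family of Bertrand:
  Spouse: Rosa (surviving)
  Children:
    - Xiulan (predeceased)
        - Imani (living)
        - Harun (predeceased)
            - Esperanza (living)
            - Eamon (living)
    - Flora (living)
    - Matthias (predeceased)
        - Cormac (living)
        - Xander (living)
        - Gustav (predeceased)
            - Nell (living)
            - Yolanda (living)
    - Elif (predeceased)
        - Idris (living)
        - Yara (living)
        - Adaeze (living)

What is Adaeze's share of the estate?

Adaeze receives 1,200,000.

The spouse counts as an additional share at the children's level, so there are 5 primary shares of 3,600,000. Rosa takes one such share (3,600,000).
The children's combined portion (14,400,000) is divided into 4 shares of 3,600,000: Flora takes 3,600,000; Xiulan's 3,600,000 share passes to Xiulan's issue; Matthias's 3,600,000 share passes to Matthias's issue; Elif's 3,600,000 share passes to Elif's issue.
Xiulan's share (3,600,000) is divided into 2 shares of 1,800,000: Imani takes 1,800,000; Harun's 1,800,000 share passes to Harun's issue.
Harun's share (1,800,000) is divided into 2 shares of 900,000: Esperanza and Eamon each take 900,000.
Matthias's share (3,600,000) is divided into 3 shares of 1,200,000: Cormac and Xander each take 1,200,000; Gustav's 1,200,000 share passes to Gustav's issue.
Gustav's share (1,200,000) is divided into 2 shares of 600,000: Nell and Yolanda each take 600,000.
Elif's share (3,600,000) is divided into 3 shares of 1,200,000: Idris, Yara, and Adaeze each take 1,200,000.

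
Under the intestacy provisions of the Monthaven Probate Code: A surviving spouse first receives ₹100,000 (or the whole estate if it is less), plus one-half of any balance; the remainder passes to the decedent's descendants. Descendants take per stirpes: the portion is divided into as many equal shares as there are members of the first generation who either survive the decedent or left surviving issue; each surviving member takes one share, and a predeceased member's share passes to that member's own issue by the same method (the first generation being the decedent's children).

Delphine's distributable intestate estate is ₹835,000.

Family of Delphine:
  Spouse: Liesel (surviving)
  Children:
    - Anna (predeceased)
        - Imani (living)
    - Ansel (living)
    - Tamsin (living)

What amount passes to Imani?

Liesel first takes ₹100,000, leaving a balance of ₹735,000. Liesel then takes one-half of the balance (₹367,500), for a total of ₹467,500. The remaining ₹367,500 passes to the descendants.
The descendants' portion (₹367,500) is divided into 3 shares of ₹122,500: Ansel and Tamsin each take ₹122,500; Anna's ₹122,500 share passes to Anna's issue.
Anna's share (₹122,500) passes entirely to Imani.

Imani receives ₹122,500.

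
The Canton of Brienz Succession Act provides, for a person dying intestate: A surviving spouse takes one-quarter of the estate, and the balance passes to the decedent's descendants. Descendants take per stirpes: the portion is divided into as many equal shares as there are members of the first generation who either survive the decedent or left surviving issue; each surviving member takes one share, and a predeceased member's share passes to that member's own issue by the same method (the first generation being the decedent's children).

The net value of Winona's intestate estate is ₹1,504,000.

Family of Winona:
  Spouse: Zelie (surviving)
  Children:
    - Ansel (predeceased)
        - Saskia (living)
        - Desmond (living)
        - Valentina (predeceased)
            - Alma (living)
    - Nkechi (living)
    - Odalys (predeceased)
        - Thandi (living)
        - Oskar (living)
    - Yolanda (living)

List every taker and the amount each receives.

Zelie: ₹376,000; Saskia: ₹94,000; Desmond: ₹94,000; Alma: ₹94,000; Nkechi: ₹282,000; Thandi: ₹141,000; Oskar: ₹141,000; Yolanda: ₹282,000

Zelie takes one-quarter of ₹1,504,000 = ₹376,000. The remaining ₹1,128,000 passes to the descendants.
The descendants' portion (₹1,128,000) is divided into 4 shares of ₹282,000: Nkechi and Yolanda each take ₹282,000; Ansel's ₹282,000 share passes to Ansel's issue; Odalys's ₹282,000 share passes to Odalys's issue.
Ansel's share (₹282,000) is divided into 3 shares of ₹94,000: Saskia and Desmond each take ₹94,000; Valentina's ₹94,000 share passes to Valentina's issue.
Valentina's share (₹94,000) passes entirely to Alma.
Odalys's share (₹282,000) is divided into 2 shares of ₹141,000: Thandi and Oskar each take ₹141,000.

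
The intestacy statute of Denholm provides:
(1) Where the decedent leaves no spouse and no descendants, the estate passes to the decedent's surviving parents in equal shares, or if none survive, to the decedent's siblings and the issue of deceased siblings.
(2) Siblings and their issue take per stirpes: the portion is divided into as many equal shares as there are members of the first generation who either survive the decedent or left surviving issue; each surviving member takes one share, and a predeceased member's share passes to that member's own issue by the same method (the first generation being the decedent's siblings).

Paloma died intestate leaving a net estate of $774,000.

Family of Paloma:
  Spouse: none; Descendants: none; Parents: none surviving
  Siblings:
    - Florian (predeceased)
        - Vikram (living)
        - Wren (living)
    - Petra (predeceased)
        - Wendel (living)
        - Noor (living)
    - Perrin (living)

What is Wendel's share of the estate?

Wendel receives $129,000.

The entire $774,000 passes to the siblings and their issue.
That amount ($774,000) is divided into 3 shares of $258,000: Perrin takes $258,000; Florian's $258,000 share passes to Florian's issue; Petra's $258,000 share passes to Petra's issue.
Florian's share ($258,000) is divided into 2 shares of $129,000: Vikram and Wren each take $129,000.
Petra's share ($258,000) is divided into 2 shares of $129,000: Wendel and Noor each take $129,000.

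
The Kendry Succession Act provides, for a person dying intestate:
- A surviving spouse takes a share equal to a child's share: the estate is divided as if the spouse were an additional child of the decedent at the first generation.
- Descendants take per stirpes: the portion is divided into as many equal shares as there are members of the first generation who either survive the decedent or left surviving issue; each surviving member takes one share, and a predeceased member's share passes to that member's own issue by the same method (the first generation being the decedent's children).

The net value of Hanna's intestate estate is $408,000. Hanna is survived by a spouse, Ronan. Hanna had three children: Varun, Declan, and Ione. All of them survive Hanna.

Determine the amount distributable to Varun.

The spouse counts as an additional share at the children's level, so there are 4 primary shares of $102,000. Ronan takes one such share ($102,000).
The children's combined portion ($306,000) is divided into 3 shares of $102,000: Varun, Declan, and Ione each take $102,000.

Varun receives $102,000.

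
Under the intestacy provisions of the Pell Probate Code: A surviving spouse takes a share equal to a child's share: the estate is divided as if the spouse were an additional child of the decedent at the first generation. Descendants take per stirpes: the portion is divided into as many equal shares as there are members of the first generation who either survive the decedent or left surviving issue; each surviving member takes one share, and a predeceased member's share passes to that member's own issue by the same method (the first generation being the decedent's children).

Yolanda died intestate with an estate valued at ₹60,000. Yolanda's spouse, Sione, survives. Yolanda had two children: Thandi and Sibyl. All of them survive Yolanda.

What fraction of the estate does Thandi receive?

The spouse counts as an additional share at the children's level, so there are 3 primary shares of ₹20,000. Sione takes one such share (₹20,000).
The children's combined portion (₹40,000) is divided into 2 shares of ₹20,000: Thandi and Sibyl each take ₹20,000.

Thandi receives 1/3 of the estate.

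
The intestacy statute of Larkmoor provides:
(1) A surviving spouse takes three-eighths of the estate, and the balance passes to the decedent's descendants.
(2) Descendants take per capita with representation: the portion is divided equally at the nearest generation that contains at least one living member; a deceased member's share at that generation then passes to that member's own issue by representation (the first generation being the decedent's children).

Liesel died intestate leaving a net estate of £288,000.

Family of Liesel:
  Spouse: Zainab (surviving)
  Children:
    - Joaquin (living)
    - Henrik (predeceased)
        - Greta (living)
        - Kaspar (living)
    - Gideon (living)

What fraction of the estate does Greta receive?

Greta receives 5/48 of the estate.

Zainab takes three-eighths of £288,000 = £108,000. The remaining £180,000 passes to the descendants.
The descendants' portion (£180,000) is divided into 3 shares of £60,000: Joaquin and Gideon each take £60,000; Henrik's £60,000 share passes to Henrik's issue.
Henrik's share (£60,000) is divided into 2 shares of £30,000: Greta and Kaspar each take £30,000.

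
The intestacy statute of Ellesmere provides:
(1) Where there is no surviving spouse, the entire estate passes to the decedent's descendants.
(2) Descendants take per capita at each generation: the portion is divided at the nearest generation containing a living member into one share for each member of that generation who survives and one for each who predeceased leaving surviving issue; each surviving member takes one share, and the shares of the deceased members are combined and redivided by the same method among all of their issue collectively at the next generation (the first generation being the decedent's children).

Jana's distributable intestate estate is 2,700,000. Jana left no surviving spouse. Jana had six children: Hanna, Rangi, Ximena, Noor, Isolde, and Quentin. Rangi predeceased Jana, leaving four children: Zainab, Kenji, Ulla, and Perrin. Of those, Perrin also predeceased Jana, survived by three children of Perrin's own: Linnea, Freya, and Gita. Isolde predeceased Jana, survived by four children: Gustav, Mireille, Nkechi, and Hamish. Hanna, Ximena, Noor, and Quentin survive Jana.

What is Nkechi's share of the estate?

Nkechi receives 112,500.

The entire 2,700,000 passes to the descendants.
That amount (2,700,000) is divided at the children's generation into 6 shares of 450,000. Hanna, Ximena, Noor, and Quentin each take 450,000. The 2 shares of the deceased (Rangi and Isolde) are combined into a pool of 900,000.
That pool (900,000) is divided at the grandchildren's generation into 8 shares of 112,500. Zainab, Kenji, Ulla, Gustav, Mireille, Nkechi, and Hamish each take 112,500. The remaining share for the deceased Perrin (112,500) is carried to the next generation.
That pool (112,500) is divided at the great-grandchildren's generation equally among Linnea, Freya, and Gita: 37,500 each.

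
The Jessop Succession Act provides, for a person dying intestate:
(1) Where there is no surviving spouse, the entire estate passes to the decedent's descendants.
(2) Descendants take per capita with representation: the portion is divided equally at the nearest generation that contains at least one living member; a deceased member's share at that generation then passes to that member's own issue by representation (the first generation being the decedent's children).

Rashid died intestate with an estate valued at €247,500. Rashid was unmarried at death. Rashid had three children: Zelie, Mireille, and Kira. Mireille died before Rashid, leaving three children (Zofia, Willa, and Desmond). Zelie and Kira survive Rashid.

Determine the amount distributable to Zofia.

The entire €247,500 passes to the descendants.
That amount (€247,500) is divided into 3 shares of €82,500: Zelie and Kira each take €82,500; Mireille's €82,500 share passes to Mireille's issue.
Mireille's share (€82,500) is divided into 3 shares of €27,500: Zofia, Willa, and Desmond each take €27,500.

Zofia receives €27,500.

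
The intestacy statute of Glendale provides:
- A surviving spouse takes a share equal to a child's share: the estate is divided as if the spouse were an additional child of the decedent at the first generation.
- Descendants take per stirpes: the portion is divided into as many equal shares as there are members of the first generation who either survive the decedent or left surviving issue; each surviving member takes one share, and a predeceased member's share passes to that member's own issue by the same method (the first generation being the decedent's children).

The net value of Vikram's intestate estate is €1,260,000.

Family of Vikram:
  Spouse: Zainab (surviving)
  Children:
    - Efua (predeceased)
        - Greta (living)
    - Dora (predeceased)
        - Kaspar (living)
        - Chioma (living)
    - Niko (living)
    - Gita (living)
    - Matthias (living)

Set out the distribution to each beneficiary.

Zainab: €210,000; Greta: €210,000; Kaspar: €105,000; Chioma: €105,000; Niko: €210,000; Gita: €210,000; Matthias: €210,000

The spouse counts as an additional share at the children's level, so there are 6 primary shares of €210,000. Zainab takes one such share (€210,000).
The children's combined portion (€1,050,000) is divided into 5 shares of €210,000: Niko, Gita, and Matthias each take €210,000; Efua's €210,000 share passes to Efua's issue; Dora's €210,000 share passes to Dora's issue.
Efua's share (€210,000) passes entirely to Greta.
Dora's share (€210,000) is divided into 2 shares of €105,000: Kaspar and Chioma each take €105,000.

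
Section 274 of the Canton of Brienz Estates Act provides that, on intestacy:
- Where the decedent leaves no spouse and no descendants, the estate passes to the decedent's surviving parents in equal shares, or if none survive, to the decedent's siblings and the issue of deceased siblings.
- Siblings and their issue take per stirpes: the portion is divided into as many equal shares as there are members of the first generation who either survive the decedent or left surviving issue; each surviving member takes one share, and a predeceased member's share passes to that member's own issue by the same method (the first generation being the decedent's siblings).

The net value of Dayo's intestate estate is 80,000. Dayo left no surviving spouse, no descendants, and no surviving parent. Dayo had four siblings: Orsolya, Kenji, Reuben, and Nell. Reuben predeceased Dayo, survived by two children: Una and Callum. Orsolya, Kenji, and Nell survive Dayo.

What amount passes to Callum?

Callum receives 10,000.

The entire 80,000 passes to the siblings and their issue.
That amount (80,000) is divided into 4 shares of 20,000: Orsolya, Kenji, and Nell each take 20,000; Reuben's 20,000 share passes to Reuben's issue.
Reuben's share (20,000) is divided into 2 shares of 10,000: Una and Callum each take 10,000.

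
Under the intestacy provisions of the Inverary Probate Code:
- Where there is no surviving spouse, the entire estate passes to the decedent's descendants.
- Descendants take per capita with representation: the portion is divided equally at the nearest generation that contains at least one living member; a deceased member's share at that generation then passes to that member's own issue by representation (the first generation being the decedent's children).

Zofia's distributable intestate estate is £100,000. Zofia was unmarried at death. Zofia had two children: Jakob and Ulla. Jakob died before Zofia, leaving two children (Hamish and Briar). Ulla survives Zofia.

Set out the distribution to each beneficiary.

The entire £100,000 passes to the descendants.
That amount (£100,000) is divided into 2 shares of £50,000: Ulla takes £50,000; Jakob's £50,000 share passes to Jakob's issue.
Jakob's share (£50,000) is divided into 2 shares of £25,000: Hamish and Briar each take £25,000.

Hamish: £25,000; Briar: £25,000; Ulla: £50,000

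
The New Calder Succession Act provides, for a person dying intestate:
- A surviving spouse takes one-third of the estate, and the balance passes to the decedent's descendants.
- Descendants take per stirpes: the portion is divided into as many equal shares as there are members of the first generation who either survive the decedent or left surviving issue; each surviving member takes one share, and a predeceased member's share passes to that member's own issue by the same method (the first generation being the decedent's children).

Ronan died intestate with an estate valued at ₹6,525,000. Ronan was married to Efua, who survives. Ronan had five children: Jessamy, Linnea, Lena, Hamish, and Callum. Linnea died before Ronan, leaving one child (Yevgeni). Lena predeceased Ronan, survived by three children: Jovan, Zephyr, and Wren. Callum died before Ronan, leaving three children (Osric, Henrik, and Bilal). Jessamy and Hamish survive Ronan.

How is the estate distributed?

Efua takes one-third of ₹6,525,000 = ₹2,175,000. The remaining ₹4,350,000 passes to the descendants.
The descendants' portion (₹4,350,000) is divided into 5 shares of ₹870,000: Jessamy and Hamish each take ₹870,000; Linnea's ₹870,000 share passes to Linnea's issue; Lena's ₹870,000 share passes to Lena's issue; Callum's ₹870,000 share passes to Callum's issue.
Linnea's share (₹870,000) passes entirely to Yevgeni.
Lena's share (₹870,000) is divided into 3 shares of ₹290,000: Jovan, Zephyr, and Wren each take ₹290,000.
Callum's share (₹870,000) is divided into 3 shares of ₹290,000: Osric, Henrik, and Bilal each take ₹290,000.

Efua: ₹2,175,000; Jessamy: ₹870,000; Yevgeni: ₹870,000; Jovan: ₹290,000; Zephyr: ₹290,000; Wren: ₹290,000; Hamish: ₹870,000; Osric: ₹290,000; Henrik: ₹290,000; Bilal: ₹290,000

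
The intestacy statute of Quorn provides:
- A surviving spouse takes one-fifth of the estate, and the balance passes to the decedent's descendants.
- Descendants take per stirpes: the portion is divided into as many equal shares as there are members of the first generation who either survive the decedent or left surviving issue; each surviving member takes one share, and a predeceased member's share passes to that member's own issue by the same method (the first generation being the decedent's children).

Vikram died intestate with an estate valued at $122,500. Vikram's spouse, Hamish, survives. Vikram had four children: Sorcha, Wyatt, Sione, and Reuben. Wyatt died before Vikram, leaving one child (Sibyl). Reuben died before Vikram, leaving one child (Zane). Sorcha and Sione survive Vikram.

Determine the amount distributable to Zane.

Zane receives $24,500.

Hamish takes one-fifth of $122,500 = $24,500. The remaining $98,000 passes to the descendants.
The descendants' portion ($98,000) is divided into 4 shares of $24,500: Sorcha and Sione each take $24,500; Wyatt's $24,500 share passes to Wyatt's issue; Reuben's $24,500 share passes to Reuben's issue.
Wyatt's share ($24,500) passes entirely to Sibyl.
Reuben's share ($24,500) passes entirely to Zane.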